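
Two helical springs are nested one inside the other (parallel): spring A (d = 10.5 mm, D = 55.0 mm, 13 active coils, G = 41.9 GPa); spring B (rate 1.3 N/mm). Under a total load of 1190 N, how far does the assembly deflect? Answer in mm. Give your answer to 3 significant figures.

38.7 mm

k_A = Gd⁴/(8D³N_a) = (41.9×10³)(10.5⁴)/(8·55.0³·13) = 29.434 N/mm
Parallel: k_eq = 29.434 + 1.3 = 30.734 N/mm
δ = F/k_eq = 1190/30.734 = 38.719 mm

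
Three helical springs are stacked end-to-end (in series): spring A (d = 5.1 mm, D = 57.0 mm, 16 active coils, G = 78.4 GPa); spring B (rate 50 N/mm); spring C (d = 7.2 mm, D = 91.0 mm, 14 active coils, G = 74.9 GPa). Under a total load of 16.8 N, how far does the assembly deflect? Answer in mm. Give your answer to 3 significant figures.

14.9 mm

k_A = Gd⁴/(8D³N_a) = (78.4×10³)(5.1⁴)/(8·57.0³·16) = 2.2375 N/mm
k_C = Gd⁴/(8D³N_a) = (74.9×10³)(7.2⁴)/(8·91.0³·14) = 2.3849 N/mm
Series: 1/k_eq = 1/2.2375 + 1/50 + 1/2.3849 = 0.88623; k_eq = 1.1284 N/mm
δ = F/k_eq = 16.8/1.1284 = 14.889 mm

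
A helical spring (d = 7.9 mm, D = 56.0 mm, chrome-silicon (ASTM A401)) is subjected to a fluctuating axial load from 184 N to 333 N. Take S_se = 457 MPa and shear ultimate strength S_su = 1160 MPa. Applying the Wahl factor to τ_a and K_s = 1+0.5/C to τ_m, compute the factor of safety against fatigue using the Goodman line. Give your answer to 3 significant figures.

7.93

C = D/d = 56.0/7.9 = 7.0886; K_W = (4C−1)/(4C−4)+0.615/C = 1.2099; K_s = 1+0.5/C = 1.0705
F_a = (F_max−F_min)/2 = 74.5 N; F_m = (F_max+F_min)/2 = 258.5 N
τ_a = K_W·8F_aD/(πd³) = 1.2099 × 21.548 = 26.072 MPa
τ_m = K_s·8F_mD/(πd³) = 1.0705 × 74.767 = 80.04 MPa
Goodman: 1/n_f = τ_a/S_se + τ_m/S_su = 26.072/457 + 80.04/1160 = 0.05705 + 0.06900 = 0.12605
n_f = 1/0.12605 = 7.933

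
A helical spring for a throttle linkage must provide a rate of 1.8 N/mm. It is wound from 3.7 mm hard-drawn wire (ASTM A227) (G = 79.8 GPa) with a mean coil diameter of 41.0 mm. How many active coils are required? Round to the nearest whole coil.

N_a = Gd⁴/(8D³k) = (79.8×10³ × 3.7⁴)/(8 × 41.0³ × 1.8)
    = 1.49558e+07 / 992462 = 15.07 → 15 coils

15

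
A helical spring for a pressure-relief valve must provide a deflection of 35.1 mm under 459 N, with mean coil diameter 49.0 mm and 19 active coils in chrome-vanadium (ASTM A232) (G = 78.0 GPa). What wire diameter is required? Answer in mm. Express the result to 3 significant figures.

7.40 mm

Required rate k = F/δ = 459/35.1 = 13.077 N/mm
d = (8D³N_a·k / G)^(1/4) = (8·49.0³·19·13.077 / (78.0×10³))^0.25
  = (2998.1)^0.25 = 7.3996 mm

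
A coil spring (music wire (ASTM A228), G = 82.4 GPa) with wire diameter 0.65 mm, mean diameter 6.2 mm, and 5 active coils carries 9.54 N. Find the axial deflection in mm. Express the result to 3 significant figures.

6.18 mm

k = Gd⁴/(8D³N_a) = (82.4×10³)(0.65⁴)/(8·6.2³·5) = 1.5429 N/mm
δ = F/k = 9.54 / 1.5429 = 6.1831 mm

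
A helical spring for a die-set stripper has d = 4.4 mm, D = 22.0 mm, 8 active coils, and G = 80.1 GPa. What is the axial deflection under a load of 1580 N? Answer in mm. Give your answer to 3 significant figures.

k = Gd⁴/(8D³N_a) = (80.1×10³)(4.4⁴)/(8·22.0³·8) = 44.055 N/mm
δ = F/k = 1580 / 44.055 = 35.864 mm

35.9 mm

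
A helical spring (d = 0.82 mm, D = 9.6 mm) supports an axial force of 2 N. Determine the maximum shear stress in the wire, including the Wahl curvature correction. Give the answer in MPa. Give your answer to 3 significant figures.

Spring index C = D/d = 9.6/0.82 = 11.7073
K_W = (4C−1)/(4C−4) + 0.615/C = 45.829/42.829 + 0.0525 = 1.1226
τ₀ = 8FD/(πd³) = 8·2·9.6/(π·0.82³) = 153.6/1.7322 = 88.675 MPa
τ_max = K·τ₀ = 1.1226 × 88.675 = 99.544 MPa

99.5 MPa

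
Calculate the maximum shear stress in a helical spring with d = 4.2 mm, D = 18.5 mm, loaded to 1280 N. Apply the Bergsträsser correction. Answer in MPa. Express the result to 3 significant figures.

Spring index C = D/d = 18.5/4.2 = 4.4048
K_B = (4C+2)/(4C−3) = 19.619/14.619 = 1.3420
τ₀ = 8FD/(πd³) = 8·1280·18.5/(π·4.2³) = 189440/232.75 = 813.91 MPa
τ_max = K·τ₀ = 1.3420 × 813.91 = 1092.3 MPa

1090 MPa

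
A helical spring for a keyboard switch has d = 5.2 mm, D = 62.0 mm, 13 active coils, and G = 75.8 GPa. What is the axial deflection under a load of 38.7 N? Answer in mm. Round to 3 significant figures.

17.3 mm

k = Gd⁴/(8D³N_a) = (75.8×10³)(5.2⁴)/(8·62.0³·13) = 2.236 N/mm
δ = F/k = 38.7 / 2.236 = 17.308 mm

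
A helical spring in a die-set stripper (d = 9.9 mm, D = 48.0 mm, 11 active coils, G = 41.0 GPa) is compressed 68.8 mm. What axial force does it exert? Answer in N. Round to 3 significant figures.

k = Gd⁴/(8D³N_a) = (41.0×10³)(9.9⁴)/(8·48.0³·11) = 40.469 N/mm
F = k·δ = 40.469 × 68.8 = 2784.2 N

2780 N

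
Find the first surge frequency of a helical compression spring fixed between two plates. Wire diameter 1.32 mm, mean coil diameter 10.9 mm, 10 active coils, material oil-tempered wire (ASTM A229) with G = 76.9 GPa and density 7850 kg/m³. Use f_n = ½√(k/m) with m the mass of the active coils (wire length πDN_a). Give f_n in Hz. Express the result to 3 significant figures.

391 Hz

k = Gd⁴/(8D³N_a) = (76.9×10³)(1.32⁴)/(8·10.9³·10) = 2.2535 N/mm = 2253.5 N/m
Wire length L = πDN_a = π·10.9·10 = 342.43 mm
m = ρ·(πd²/4)·L = 7850 × 1.3685×10⁻⁶ m² × 0.34243 m = 0.0036786 kg
f_n = ½√(k/m) = 0.5·√(2253.5/0.0036786) = 0.5·√(6.1259e+05) = 391.34 Hz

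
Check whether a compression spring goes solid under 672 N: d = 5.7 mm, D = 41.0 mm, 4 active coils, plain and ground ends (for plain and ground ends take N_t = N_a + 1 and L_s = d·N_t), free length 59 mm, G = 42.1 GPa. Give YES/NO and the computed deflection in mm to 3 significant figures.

YES, δ = 33.3 mm

k = Gd⁴/(8D³N_a) = (42.1×10³)(5.7⁴)/(8·41.0³·4) = 20.15 N/mm
N_t = 5; L_s = 5.7·5 = 28.5 mm; δ_solid = L₀ − L_s = 59 − 28.5 = 30.5 mm
δ = F/k = 672/20.15 = 33.349 mm
δ ≥ δ_solid → spring goes solid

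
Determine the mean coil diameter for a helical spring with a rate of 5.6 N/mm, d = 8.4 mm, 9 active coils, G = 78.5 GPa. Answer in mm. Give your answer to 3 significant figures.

99.0 mm

D = (Gd⁴/(8N_a·k))^(1/3) = (78.5×10³·8.4⁴/(8·9·5.6))^(1/3)
  = (969318)^(1/3) = 98.9666 mm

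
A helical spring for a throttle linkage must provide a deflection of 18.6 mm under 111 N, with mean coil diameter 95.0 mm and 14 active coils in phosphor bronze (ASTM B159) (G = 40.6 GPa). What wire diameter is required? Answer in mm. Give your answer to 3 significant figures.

10.9 mm

Required rate k = F/δ = 111/18.6 = 5.9677 N/mm
d = (8D³N_a·k / G)^(1/4) = (8·95.0³·14·5.9677 / (40.6×10³))^0.25
  = (14115)^0.25 = 10.8998 mm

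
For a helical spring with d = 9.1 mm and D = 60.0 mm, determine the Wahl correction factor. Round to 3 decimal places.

1.227

C = D/d = 60.0/9.1 = 6.5934
K_W = (4C−1)/(4C−4) + 0.615/C = 25.374/22.374 + 0.0933 = 1.2274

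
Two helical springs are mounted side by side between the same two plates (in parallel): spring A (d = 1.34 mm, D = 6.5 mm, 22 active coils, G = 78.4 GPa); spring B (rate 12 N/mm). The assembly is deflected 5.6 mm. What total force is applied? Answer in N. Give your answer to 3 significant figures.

96.5 N

k_A = Gd⁴/(8D³N_a) = (78.4×10³)(1.34⁴)/(8·6.5³·22) = 5.2298 N/mm
Parallel: k_eq = 5.2298 + 12 = 17.23 N/mm
F = k_eq·δ = 17.23·5.6 = 96.487 N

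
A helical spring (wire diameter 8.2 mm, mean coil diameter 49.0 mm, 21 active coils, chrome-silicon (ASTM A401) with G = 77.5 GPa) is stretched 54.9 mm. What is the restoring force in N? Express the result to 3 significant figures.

973 N

k = Gd⁴/(8D³N_a) = (77.5×10³)(8.2⁴)/(8·49.0³·21) = 17.728 N/mm
F = k·δ = 17.728 × 54.9 = 973.27 N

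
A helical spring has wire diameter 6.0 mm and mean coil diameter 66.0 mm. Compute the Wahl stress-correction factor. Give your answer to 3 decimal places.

C = D/d = 66.0/6.0 = 11.0000
K_W = (4C−1)/(4C−4) + 0.615/C = 43.000/40.000 + 0.0559 = 1.1309

1.131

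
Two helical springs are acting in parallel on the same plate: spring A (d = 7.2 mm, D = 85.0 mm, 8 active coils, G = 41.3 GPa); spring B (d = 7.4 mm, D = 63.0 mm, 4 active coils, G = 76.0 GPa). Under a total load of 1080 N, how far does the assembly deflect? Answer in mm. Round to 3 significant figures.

34.5 mm

k_A = Gd⁴/(8D³N_a) = (41.3×10³)(7.2⁴)/(8·85.0³·8) = 2.8239 N/mm
k_B = Gd⁴/(8D³N_a) = (76.0×10³)(7.4⁴)/(8·63.0³·4) = 28.482 N/mm
Parallel: k_eq = 2.8239 + 28.482 = 31.306 N/mm
δ = F/k_eq = 1080/31.306 = 34.498 mm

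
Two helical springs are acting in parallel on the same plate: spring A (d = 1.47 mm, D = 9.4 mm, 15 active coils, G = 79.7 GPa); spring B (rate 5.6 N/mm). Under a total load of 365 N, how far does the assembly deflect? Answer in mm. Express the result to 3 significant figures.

k_A = Gd⁴/(8D³N_a) = (79.7×10³)(1.47⁴)/(8·9.4³·15) = 3.7339 N/mm
Parallel: k_eq = 3.7339 + 5.6 = 9.3339 N/mm
δ = F/k_eq = 365/9.3339 = 39.105 mm

39.1 mm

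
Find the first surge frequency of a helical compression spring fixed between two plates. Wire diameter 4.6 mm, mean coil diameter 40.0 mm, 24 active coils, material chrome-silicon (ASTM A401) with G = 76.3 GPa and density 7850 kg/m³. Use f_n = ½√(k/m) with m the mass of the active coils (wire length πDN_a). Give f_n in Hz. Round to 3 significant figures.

k = Gd⁴/(8D³N_a) = (76.3×10³)(4.6⁴)/(8·40.0³·24) = 2.7802 N/mm = 2780.2 N/m
Wire length L = πDN_a = π·40.0·24 = 3015.9 mm
m = ρ·(πd²/4)·L = 7850 × 16.619×10⁻⁶ m² × 3.0159 m = 0.39346 kg
f_n = ½√(k/m) = 0.5·√(2780.2/0.39346) = 0.5·√(7066.1) = 42.03 Hz

42.0 Hz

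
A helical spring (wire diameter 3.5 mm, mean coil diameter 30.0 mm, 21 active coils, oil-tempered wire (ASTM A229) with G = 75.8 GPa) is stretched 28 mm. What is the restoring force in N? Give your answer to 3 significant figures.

70.2 N

k = Gd⁴/(8D³N_a) = (75.8×10³)(3.5⁴)/(8·30.0³·21) = 2.5077 N/mm
F = k·δ = 2.5077 × 28 = 70.214 N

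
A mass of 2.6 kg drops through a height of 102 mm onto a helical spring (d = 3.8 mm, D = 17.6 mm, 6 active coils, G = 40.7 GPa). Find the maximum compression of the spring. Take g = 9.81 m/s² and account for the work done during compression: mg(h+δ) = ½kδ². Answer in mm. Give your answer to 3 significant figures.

13.5 mm

k = Gd⁴/(8D³N_a) = (40.7×10³)(3.8⁴)/(8·17.6³·6) = 32.43 N/mm
W = mg = 2.6 × 9.81 = 25.506 N
½kδ² − Wδ − Wh = 0 → δ = (W + √(W² + 2kWh))/k
δ = (25.506 + √(650.56 + 168742))/32.43 = (25.506 + 411.57)/32.43 = 13.478 mm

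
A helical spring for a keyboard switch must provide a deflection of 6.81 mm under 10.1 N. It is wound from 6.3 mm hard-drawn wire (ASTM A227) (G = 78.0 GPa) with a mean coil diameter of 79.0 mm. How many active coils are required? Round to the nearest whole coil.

Required rate k = F/δ = 10.1/6.81 = 1.4831 N/mm
N_a = Gd⁴/(8D³k) = (78.0×10³ × 6.3⁴)/(8 × 79.0³ × 1.4831)
    = 1.22873e+08 / 5.84986e+06 = 21 → 21 coils

21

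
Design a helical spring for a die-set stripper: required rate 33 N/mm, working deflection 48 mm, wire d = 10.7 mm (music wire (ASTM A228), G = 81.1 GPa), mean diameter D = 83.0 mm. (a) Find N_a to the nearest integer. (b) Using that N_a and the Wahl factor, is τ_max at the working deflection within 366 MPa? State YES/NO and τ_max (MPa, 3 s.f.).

(a) 7 coils; (b) YES, τ_max = 327 MPa

N_a = Gd⁴/(8D³k) = (81.1×10³)(10.7⁴)/(8·83.0³·33) = 7.042 → N_a = 7
Actual rate k = Gd⁴/(8D³·7) = 33.2 N/mm
Working load F = kδ = 33.2·48 = 1593.6 N
C = 83.0/10.7 = 7.7570; K_W = (4C−1)/(4C−4)+0.615/C = 1.1903
τ_max = K_W·8FD/(πd³) = 1.1903·274.94 = 327.26 MPa
τ_max ≤ 366 MPa → acceptable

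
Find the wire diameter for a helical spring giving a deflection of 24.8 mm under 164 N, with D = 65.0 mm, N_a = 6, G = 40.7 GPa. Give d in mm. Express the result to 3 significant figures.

6.80 mm

Required rate k = F/δ = 164/24.8 = 6.6129 N/mm
d = (8D³N_a·k / G)^(1/4) = (8·65.0³·6·6.6129 / (40.7×10³))^0.25
  = (2141.8)^0.25 = 6.8029 mm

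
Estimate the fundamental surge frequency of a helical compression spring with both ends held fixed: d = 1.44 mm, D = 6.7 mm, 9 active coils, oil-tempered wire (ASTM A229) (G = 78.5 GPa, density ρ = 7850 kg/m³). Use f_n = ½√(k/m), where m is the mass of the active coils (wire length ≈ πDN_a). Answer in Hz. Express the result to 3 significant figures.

k = Gd⁴/(8D³N_a) = (78.5×10³)(1.44⁴)/(8·6.7³·9) = 15.587 N/mm = 15587 N/m
Wire length L = πDN_a = π·6.7·9 = 189.44 mm
m = ρ·(πd²/4)·L = 7850 × 1.6286×10⁻⁶ m² × 0.18944 m = 0.0024219 kg
f_n = ½√(k/m) = 0.5·√(15587/0.0024219) = 0.5·√(6.4359e+06) = 1268.5 Hz

1270 Hz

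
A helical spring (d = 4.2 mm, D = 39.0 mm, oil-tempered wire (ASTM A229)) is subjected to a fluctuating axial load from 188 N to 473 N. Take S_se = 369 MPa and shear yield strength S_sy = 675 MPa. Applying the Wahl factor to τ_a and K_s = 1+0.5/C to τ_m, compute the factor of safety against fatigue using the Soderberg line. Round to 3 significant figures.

C = D/d = 39.0/4.2 = 9.2857; K_W = (4C−1)/(4C−4)+0.615/C = 1.1567; K_s = 1+0.5/C = 1.0538
F_a = (F_max−F_min)/2 = 142.5 N; F_m = (F_max+F_min)/2 = 330.5 N
τ_a = K_W·8F_aD/(πd³) = 1.1567 × 191.02 = 220.96 MPa
τ_m = K_s·8F_mD/(πd³) = 1.0538 × 443.03 = 466.88 MPa
Soderberg: 1/n_f = τ_a/S_se + τ_m/S_sy = 220.96/369 + 466.88/675 = 0.59880 + 0.69167 = 1.2905
n_f = 1/1.2905 = 0.7749

0.775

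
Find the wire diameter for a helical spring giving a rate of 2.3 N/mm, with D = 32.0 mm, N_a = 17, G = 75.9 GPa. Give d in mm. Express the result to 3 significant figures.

d = (8D³N_a·k / G)^(1/4) = (8·32.0³·17·2.3 / (75.9×10³))^0.25
  = (135.04)^0.25 = 3.4089 mm

3.41 mm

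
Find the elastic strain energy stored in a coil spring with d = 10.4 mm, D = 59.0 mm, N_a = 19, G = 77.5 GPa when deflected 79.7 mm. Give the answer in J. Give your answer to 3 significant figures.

92.2 J

k = Gd⁴/(8D³N_a) = (77.5×10³)(10.4⁴)/(8·59.0³·19) = 29.043 N/mm
U = ½kδ² = 0.5 × 29.043 × 79.7² = 92241 N·mm = 92.241 J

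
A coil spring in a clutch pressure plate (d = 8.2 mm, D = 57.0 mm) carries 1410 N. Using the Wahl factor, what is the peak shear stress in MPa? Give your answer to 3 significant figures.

Spring index C = D/d = 57.0/8.2 = 6.9512
K_W = (4C−1)/(4C−4) + 0.615/C = 26.805/23.805 + 0.0885 = 1.2145
τ₀ = 8FD/(πd³) = 8·1410·57.0/(π·8.2³) = 642960/1732.2 = 371.19 MPa
τ_max = K·τ₀ = 1.2145 × 371.19 = 450.81 MPa

451 MPa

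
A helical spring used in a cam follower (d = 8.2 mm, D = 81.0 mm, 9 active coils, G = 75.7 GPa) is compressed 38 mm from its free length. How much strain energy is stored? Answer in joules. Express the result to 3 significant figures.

6.46 J

k = Gd⁴/(8D³N_a) = (75.7×10³)(8.2⁴)/(8·81.0³·9) = 8.9447 N/mm
U = ½kδ² = 0.5 × 8.9447 × 38² = 6458 N·mm = 6.458 J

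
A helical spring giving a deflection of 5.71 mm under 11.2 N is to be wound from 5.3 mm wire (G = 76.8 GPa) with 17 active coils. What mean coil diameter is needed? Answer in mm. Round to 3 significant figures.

Required rate k = F/δ = 11.2/5.71 = 1.9615 N/mm
D = (Gd⁴/(8N_a·k))^(1/3) = (76.8×10³·5.3⁴/(8·17·1.9615))^(1/3)
  = (227166)^(1/3) = 61.0166 mm

61.0 mm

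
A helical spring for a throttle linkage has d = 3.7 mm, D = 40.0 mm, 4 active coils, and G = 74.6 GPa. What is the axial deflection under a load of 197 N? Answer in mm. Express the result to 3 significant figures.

k = Gd⁴/(8D³N_a) = (74.6×10³)(3.7⁴)/(8·40.0³·4) = 6.8268 N/mm
δ = F/k = 197 / 6.8268 = 28.857 mm

28.9 mm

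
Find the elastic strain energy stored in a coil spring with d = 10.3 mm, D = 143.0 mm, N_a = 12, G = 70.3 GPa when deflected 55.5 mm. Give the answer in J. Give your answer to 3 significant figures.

k = Gd⁴/(8D³N_a) = (70.3×10³)(10.3⁴)/(8·143.0³·12) = 2.8185 N/mm
U = ½kδ² = 0.5 × 2.8185 × 55.5² = 4340.9 N·mm = 4.3409 J

4.34 J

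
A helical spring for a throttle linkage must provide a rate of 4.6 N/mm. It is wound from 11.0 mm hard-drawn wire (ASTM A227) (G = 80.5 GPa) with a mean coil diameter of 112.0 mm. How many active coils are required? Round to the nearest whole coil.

N_a = Gd⁴/(8D³k) = (80.5×10³ × 11.0⁴)/(8 × 112.0³ × 4.6)
    = 1.1786e+09 / 5.17014e+07 = 22.8 → 23 coils

23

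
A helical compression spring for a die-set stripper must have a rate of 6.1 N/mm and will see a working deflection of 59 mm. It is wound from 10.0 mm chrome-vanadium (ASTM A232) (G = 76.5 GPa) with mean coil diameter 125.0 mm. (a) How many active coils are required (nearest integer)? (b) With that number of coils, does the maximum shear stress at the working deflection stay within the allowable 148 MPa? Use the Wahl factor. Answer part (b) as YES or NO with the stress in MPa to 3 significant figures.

N_a = Gd⁴/(8D³k) = (76.5×10³)(10.0⁴)/(8·125.0³·6.1) = 8.026 → N_a = 8
Actual rate k = Gd⁴/(8D³·8) = 6.12 N/mm
Working load F = kδ = 6.12·59 = 361.08 N
C = 125.0/10.0 = 12.5000; K_W = (4C−1)/(4C−4)+0.615/C = 1.1144
τ_max = K_W·8FD/(πd³) = 1.1144·114.94 = 128.09 MPa
τ_max ≤ 148 MPa → acceptable

(a) 8 coils; (b) YES, τ_max = 128 MPa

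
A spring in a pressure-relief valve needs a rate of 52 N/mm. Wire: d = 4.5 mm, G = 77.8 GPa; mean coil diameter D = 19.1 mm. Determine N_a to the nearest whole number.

N_a = Gd⁴/(8D³k) = (77.8×10³ × 4.5⁴)/(8 × 19.1³ × 52)
    = 3.19029e+07 / 2.89863e+06 = 11.01 → 11 coils

11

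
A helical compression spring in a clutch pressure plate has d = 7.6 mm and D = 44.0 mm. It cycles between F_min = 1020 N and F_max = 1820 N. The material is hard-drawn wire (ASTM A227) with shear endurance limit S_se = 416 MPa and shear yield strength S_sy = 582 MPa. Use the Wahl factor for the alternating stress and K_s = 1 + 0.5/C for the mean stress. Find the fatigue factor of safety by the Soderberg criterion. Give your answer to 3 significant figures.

1.01

C = D/d = 44.0/7.6 = 5.7895; K_W = (4C−1)/(4C−4)+0.615/C = 1.2628; K_s = 1+0.5/C = 1.0864
F_a = (F_max−F_min)/2 = 400 N; F_m = (F_max+F_min)/2 = 1420 N
τ_a = K_W·8F_aD/(πd³) = 1.2628 × 102.1 = 128.93 MPa
τ_m = K_s·8F_mD/(πd³) = 1.0864 × 362.44 = 393.75 MPa
Soderberg: 1/n_f = τ_a/S_se + τ_m/S_sy = 128.93/416 + 393.75/582 = 0.30993 + 0.67654 = 0.98647
n_f = 1/0.98647 = 1.014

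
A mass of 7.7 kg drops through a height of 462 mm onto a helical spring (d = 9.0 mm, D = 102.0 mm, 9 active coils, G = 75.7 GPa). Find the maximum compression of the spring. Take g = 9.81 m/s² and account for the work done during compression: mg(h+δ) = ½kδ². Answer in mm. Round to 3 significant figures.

116 mm

k = Gd⁴/(8D³N_a) = (75.7×10³)(9.0⁴)/(8·102.0³·9) = 6.5003 N/mm
W = mg = 7.7 × 9.81 = 75.537 N
½kδ² − Wδ − Wh = 0 → δ = (W + √(W² + 2kWh))/k
δ = (75.537 + √(5705.8 + 453696))/6.5003 = (75.537 + 677.79)/6.5003 = 115.89 mm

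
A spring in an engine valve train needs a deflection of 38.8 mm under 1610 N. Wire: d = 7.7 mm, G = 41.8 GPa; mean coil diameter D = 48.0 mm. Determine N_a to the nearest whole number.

4

Required rate k = F/δ = 1610/38.8 = 41.495 N/mm
N_a = Gd⁴/(8D³k) = (41.8×10³ × 7.7⁴)/(8 × 48.0³ × 41.495)
    = 1.4694e+08 / 3.6712e+07 = 4.002 → 4 coils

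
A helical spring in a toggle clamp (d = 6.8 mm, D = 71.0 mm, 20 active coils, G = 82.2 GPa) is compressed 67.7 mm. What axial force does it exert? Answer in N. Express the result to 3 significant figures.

k = Gd⁴/(8D³N_a) = (82.2×10³)(6.8⁴)/(8·71.0³·20) = 3.0691 N/mm
F = k·δ = 3.0691 × 67.7 = 207.78 N

208 N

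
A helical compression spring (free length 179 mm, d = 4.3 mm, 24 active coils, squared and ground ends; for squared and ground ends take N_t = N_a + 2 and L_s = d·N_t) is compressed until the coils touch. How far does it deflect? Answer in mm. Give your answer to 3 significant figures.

67.2 mm

N_t = 26; L_s = 4.3·26 = 111.8 mm
δ_solid = L₀ − L_s = 179 − 111.8 = 67.2 mm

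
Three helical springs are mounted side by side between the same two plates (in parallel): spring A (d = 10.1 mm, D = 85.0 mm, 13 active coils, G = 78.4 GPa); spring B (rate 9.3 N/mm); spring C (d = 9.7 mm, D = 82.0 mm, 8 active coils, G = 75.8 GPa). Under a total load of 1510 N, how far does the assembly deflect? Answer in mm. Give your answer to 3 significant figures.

k_A = Gd⁴/(8D³N_a) = (78.4×10³)(10.1⁴)/(8·85.0³·13) = 12.774 N/mm
k_C = Gd⁴/(8D³N_a) = (75.8×10³)(9.7⁴)/(8·82.0³·8) = 19.017 N/mm
Parallel: k_eq = 12.774 + 9.3 + 19.017 = 41.09 N/mm
δ = F/k_eq = 1510/41.09 = 36.748 mm

36.7 mm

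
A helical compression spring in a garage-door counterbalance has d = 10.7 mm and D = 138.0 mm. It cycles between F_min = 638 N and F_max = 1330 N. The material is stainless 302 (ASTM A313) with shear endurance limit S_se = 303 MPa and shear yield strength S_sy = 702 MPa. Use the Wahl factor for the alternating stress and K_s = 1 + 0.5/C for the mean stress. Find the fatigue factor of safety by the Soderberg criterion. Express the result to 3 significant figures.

1.28

C = D/d = 138.0/10.7 = 12.8972; K_W = (4C−1)/(4C−4)+0.615/C = 1.1107; K_s = 1+0.5/C = 1.0388
F_a = (F_max−F_min)/2 = 346 N; F_m = (F_max+F_min)/2 = 984 N
τ_a = K_W·8F_aD/(πd³) = 1.1107 × 99.253 = 110.24 MPa
τ_m = K_s·8F_mD/(πd³) = 1.0388 × 282.27 = 293.21 MPa
Soderberg: 1/n_f = τ_a/S_se + τ_m/S_sy = 110.24/303 + 293.21/702 = 0.36384 + 0.41768 = 0.78152
n_f = 1/0.78152 = 1.28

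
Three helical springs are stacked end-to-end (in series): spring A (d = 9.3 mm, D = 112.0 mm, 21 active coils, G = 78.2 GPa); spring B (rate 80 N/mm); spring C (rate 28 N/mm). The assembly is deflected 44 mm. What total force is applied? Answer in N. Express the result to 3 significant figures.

k_A = Gd⁴/(8D³N_a) = (78.2×10³)(9.3⁴)/(8·112.0³·21) = 2.4784 N/mm
Series: 1/k_eq = 1/2.4784 + 1/80 + 1/28 = 0.4517; k_eq = 2.2139 N/mm
F = k_eq·δ = 2.2139·44 = 97.41 N

97.4 N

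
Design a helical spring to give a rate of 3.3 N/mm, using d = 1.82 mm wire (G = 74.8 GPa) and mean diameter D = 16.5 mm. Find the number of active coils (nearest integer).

7

N_a = Gd⁴/(8D³k) = (74.8×10³ × 1.82⁴)/(8 × 16.5³ × 3.3)
    = 820705 / 118592 = 6.92 → 7 coils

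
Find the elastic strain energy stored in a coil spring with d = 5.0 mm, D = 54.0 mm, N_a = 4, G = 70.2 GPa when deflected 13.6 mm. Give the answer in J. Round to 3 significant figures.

0.805 J

k = Gd⁴/(8D³N_a) = (70.2×10³)(5.0⁴)/(8·54.0³·4) = 8.7073 N/mm
U = ½kδ² = 0.5 × 8.7073 × 13.6² = 805.26 N·mm = 0.80526 J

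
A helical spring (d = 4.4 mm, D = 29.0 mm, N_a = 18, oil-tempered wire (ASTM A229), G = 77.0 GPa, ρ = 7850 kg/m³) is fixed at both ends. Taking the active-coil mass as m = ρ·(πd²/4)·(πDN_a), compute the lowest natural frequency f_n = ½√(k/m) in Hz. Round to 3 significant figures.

102 Hz

k = Gd⁴/(8D³N_a) = (77.0×10³)(4.4⁴)/(8·29.0³·18) = 8.2176 N/mm = 8217.6 N/m
Wire length L = πDN_a = π·29.0·18 = 1639.9 mm
m = ρ·(πd²/4)·L = 7850 × 15.205×10⁻⁶ m² × 1.6399 m = 0.19574 kg
f_n = ½√(k/m) = 0.5·√(8217.6/0.19574) = 0.5·√(41982) = 102.45 Hz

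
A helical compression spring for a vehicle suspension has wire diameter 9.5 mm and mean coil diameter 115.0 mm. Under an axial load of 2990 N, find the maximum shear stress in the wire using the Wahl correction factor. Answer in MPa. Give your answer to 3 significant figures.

Spring index C = D/d = 115.0/9.5 = 12.1053
K_W = (4C−1)/(4C−4) + 0.615/C = 47.421/44.421 + 0.0508 = 1.1183
τ₀ = 8FD/(πd³) = 8·2990·115.0/(π·9.5³) = 2.7508e+06/2693.5 = 1021.3 MPa
τ_max = K·τ₀ = 1.1183 × 1021.3 = 1142.1 MPa

1140 MPa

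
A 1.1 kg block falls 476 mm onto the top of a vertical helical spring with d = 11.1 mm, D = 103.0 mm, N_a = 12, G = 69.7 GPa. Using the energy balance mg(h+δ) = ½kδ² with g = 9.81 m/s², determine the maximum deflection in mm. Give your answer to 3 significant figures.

k = Gd⁴/(8D³N_a) = (69.7×10³)(11.1⁴)/(8·103.0³·12) = 10.087 N/mm
W = mg = 1.1 × 9.81 = 10.791 N
½kδ² − Wδ − Wh = 0 → δ = (W + √(W² + 2kWh))/k
δ = (10.791 + √(116.45 + 103619))/10.087 = (10.791 + 322.08)/10.087 = 33.002 mm

33.0 mm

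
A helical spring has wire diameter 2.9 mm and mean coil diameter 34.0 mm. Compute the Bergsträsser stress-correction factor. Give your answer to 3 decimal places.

C = D/d = 34.0/2.9 = 11.7241
K_B = (4C+2)/(4C−3) = 48.897/43.897 = 1.1139

1.114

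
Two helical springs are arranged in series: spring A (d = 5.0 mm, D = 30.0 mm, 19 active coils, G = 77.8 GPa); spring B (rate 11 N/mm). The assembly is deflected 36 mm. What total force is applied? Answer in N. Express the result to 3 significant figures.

k_A = Gd⁴/(8D³N_a) = (77.8×10³)(5.0⁴)/(8·30.0³·19) = 11.848 N/mm
Series: 1/k_eq = 1/11.848 + 1/11 = 0.17531; k_eq = 5.7042 N/mm
F = k_eq·δ = 5.7042·36 = 205.35 N

205 N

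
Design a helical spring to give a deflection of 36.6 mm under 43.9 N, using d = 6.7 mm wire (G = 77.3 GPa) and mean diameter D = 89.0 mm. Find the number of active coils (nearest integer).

Required rate k = F/δ = 43.9/36.6 = 1.1995 N/mm
N_a = Gd⁴/(8D³k) = (77.3×10³ × 6.7⁴)/(8 × 89.0³ × 1.1995)
    = 1.55768e+08 / 6.76462e+06 = 23.03 → 23 coils

23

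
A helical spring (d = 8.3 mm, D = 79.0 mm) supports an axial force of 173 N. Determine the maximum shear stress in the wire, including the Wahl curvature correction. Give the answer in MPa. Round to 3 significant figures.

70.2 MPa

Spring index C = D/d = 79.0/8.3 = 9.5181
K_W = (4C−1)/(4C−4) + 0.615/C = 37.072/34.072 + 0.0646 = 1.1527
τ₀ = 8FD/(πd³) = 8·173·79.0/(π·8.3³) = 109336/1796.3 = 60.867 MPa
τ_max = K·τ₀ = 1.1527 × 60.867 = 70.159 MPa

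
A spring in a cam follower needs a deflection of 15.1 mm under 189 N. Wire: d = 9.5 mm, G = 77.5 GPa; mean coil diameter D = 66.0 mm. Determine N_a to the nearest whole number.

Required rate k = F/δ = 189/15.1 = 12.517 N/mm
N_a = Gd⁴/(8D³k) = (77.5×10³ × 9.5⁴)/(8 × 66.0³ × 12.517)
    = 6.31242e+08 / 2.87877e+07 = 21.93 → 22 coils

22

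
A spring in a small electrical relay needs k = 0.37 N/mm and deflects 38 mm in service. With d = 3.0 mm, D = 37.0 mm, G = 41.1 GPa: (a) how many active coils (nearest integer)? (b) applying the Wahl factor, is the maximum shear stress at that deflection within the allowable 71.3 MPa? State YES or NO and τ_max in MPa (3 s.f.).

N_a = Gd⁴/(8D³k) = (41.1×10³)(3.0⁴)/(8·37.0³·0.37) = 22.2 → N_a = 22
Actual rate k = Gd⁴/(8D³·22) = 0.37343 N/mm
Working load F = kδ = 0.37343·38 = 14.19 N
C = 37.0/3.0 = 12.3333; K_W = (4C−1)/(4C−4)+0.615/C = 1.1160
τ_max = K_W·8FD/(πd³) = 1.1160·49.519 = 55.265 MPa
τ_max ≤ 71.3 MPa → acceptable

(a) 22 coils; (b) YES, τ_max = 55.3 MPa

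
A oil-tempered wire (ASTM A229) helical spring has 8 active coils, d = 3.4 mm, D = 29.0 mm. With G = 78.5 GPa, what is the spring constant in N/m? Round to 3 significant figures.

k = Gd⁴/(8D³N_a) = (78.5×10³ × 3.4⁴) / (8 × 29.0³ × 8)
  = 1.04902e+07 / 1.5609e+06 = 6.7207 N/mm = 6720.7 N/m

6720 N/m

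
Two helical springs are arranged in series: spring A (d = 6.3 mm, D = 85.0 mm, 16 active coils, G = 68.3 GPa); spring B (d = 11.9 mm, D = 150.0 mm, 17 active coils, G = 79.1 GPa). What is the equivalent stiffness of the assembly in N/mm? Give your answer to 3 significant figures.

0.980 N/mm

k_A = Gd⁴/(8D³N_a) = (68.3×10³)(6.3⁴)/(8·85.0³·16) = 1.3687 N/mm
k_B = Gd⁴/(8D³N_a) = (79.1×10³)(11.9⁴)/(8·150.0³·17) = 3.4558 N/mm
Series: 1/k_eq = 1/1.3687 + 1/3.4558 = 1.02; k_eq = 0.98042 N/mm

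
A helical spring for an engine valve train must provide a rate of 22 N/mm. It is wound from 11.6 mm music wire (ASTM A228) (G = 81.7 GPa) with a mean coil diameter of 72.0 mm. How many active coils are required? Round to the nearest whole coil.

N_a = Gd⁴/(8D³k) = (81.7×10³ × 11.6⁴)/(8 × 72.0³ × 22)
    = 1.47929e+09 / 6.56916e+07 = 22.52 → 23 coils

23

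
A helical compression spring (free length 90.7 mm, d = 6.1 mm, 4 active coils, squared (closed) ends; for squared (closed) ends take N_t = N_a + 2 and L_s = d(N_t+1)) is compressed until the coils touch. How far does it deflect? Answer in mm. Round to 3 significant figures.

N_t = 6; L_s = 6.1·7 = 42.7 mm
δ_solid = L₀ − L_s = 90.7 − 42.7 = 48 mm

48.0 mm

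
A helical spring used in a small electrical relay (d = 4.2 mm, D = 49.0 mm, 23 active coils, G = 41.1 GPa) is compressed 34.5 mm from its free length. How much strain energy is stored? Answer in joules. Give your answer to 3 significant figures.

k = Gd⁴/(8D³N_a) = (41.1×10³)(4.2⁴)/(8·49.0³·23) = 0.59079 N/mm
U = ½kδ² = 0.5 × 0.59079 × 34.5² = 351.59 N·mm = 0.35159 J

0.352 J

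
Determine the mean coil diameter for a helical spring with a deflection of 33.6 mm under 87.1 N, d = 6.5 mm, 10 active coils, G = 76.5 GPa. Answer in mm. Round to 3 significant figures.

Required rate k = F/δ = 87.1/33.6 = 2.5923 N/mm
D = (Gd⁴/(8N_a·k))^(1/3) = (76.5×10³·6.5⁴/(8·10·2.5923))^(1/3)
  = (658485)^(1/3) = 86.9992 mm

87.0 mm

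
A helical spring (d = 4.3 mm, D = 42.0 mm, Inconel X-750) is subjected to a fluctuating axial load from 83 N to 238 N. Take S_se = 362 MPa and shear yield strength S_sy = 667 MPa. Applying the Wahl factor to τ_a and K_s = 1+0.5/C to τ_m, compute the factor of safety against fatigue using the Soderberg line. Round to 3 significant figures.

C = D/d = 42.0/4.3 = 9.7674; K_W = (4C−1)/(4C−4)+0.615/C = 1.1485; K_s = 1+0.5/C = 1.0512
F_a = (F_max−F_min)/2 = 77.5 N; F_m = (F_max+F_min)/2 = 160.5 N
τ_a = K_W·8F_aD/(πd³) = 1.1485 × 104.25 = 119.73 MPa
τ_m = K_s·8F_mD/(πd³) = 1.0512 × 215.9 = 226.96 MPa
Soderberg: 1/n_f = τ_a/S_se + τ_m/S_sy = 119.73/362 + 226.96/667 = 0.33076 + 0.34026 = 0.67102
n_f = 1/0.67102 = 1.49

1.49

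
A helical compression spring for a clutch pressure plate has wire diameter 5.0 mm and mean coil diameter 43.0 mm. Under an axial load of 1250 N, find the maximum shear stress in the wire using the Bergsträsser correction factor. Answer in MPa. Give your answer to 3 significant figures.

1270 MPa

Spring index C = D/d = 43.0/5.0 = 8.6000
K_B = (4C+2)/(4C−3) = 36.400/31.400 = 1.1592
τ₀ = 8FD/(πd³) = 8·1250·43.0/(π·5.0³) = 430000/392.7 = 1095 MPa
τ_max = K·τ₀ = 1.1592 × 1095 = 1269.3 MPa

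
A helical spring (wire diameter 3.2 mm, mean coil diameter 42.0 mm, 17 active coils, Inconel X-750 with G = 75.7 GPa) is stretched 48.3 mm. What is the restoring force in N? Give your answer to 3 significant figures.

k = Gd⁴/(8D³N_a) = (75.7×10³)(3.2⁴)/(8·42.0³·17) = 0.78779 N/mm
F = k·δ = 0.78779 × 48.3 = 38.05 N

38.1 N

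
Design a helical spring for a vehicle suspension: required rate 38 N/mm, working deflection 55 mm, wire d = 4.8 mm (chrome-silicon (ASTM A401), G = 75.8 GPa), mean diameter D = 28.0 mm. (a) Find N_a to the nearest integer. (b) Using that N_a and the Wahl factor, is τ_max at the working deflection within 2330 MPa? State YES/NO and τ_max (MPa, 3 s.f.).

(a) 6 coils; (b) YES, τ_max = 1710 MPa

N_a = Gd⁴/(8D³k) = (75.8×10³)(4.8⁴)/(8·28.0³·38) = 6.03 → N_a = 6
Actual rate k = Gd⁴/(8D³·6) = 38.187 N/mm
Working load F = kδ = 38.187·55 = 2100.3 N
C = 28.0/4.8 = 5.8333; K_W = (4C−1)/(4C−4)+0.615/C = 1.2606
τ_max = K_W·8FD/(πd³) = 1.2606·1354.1 = 1707 MPa
τ_max ≤ 2330 MPa → acceptable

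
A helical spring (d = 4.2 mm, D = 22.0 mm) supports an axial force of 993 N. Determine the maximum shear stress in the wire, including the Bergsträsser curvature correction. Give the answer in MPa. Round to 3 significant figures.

Spring index C = D/d = 22.0/4.2 = 5.2381
K_B = (4C+2)/(4C−3) = 22.952/17.952 = 1.2785
τ₀ = 8FD/(πd³) = 8·993·22.0/(π·4.2³) = 174768/232.75 = 750.87 MPa
τ_max = K·τ₀ = 1.2785 × 750.87 = 960 MPa

960 MPa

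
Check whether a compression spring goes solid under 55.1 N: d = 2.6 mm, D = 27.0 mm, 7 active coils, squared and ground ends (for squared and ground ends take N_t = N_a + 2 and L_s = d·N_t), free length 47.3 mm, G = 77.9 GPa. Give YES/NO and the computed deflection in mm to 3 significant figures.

NO, δ = 17.1 mm

k = Gd⁴/(8D³N_a) = (77.9×10³)(2.6⁴)/(8·27.0³·7) = 3.2296 N/mm
N_t = 9; L_s = 2.6·9 = 23.4 mm; δ_solid = L₀ − L_s = 47.3 − 23.4 = 23.9 mm
δ = F/k = 55.1/3.2296 = 17.061 mm
δ < δ_solid → spring does not go solid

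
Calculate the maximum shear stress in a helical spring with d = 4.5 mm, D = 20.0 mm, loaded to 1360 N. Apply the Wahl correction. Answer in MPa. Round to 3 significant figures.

Spring index C = D/d = 20.0/4.5 = 4.4444
K_W = (4C−1)/(4C−4) + 0.615/C = 16.778/13.778 + 0.1384 = 1.3561
τ₀ = 8FD/(πd³) = 8·1360·20.0/(π·4.5³) = 217600/286.28 = 760.1 MPa
τ_max = K·τ₀ = 1.3561 × 760.1 = 1030.8 MPa

1030 MPa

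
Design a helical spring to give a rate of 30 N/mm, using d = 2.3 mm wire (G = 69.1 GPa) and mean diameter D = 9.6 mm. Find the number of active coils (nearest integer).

9

N_a = Gd⁴/(8D³k) = (69.1×10³ × 2.3⁴)/(8 × 9.6³ × 30)
    = 1.9337e+06 / 212337 = 9.107 → 9 coils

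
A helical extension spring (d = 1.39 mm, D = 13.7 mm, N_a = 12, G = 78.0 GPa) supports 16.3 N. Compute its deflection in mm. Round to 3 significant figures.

k = Gd⁴/(8D³N_a) = (78.0×10³)(1.39⁴)/(8·13.7³·12) = 1.1796 N/mm
δ = F/k = 16.3 / 1.1796 = 13.819 mm

13.8 mm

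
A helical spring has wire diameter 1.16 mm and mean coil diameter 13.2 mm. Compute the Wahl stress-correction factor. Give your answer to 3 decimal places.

C = D/d = 13.2/1.16 = 11.3793
K_W = (4C−1)/(4C−4) + 0.615/C = 44.517/41.517 + 0.0540 = 1.1263

1.126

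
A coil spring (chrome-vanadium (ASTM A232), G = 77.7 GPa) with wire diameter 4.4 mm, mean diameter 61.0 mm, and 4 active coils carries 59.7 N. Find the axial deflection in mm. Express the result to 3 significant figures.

k = Gd⁴/(8D³N_a) = (77.7×10³)(4.4⁴)/(8·61.0³·4) = 4.0095 N/mm
δ = F/k = 59.7 / 4.0095 = 14.89 mm

14.9 mm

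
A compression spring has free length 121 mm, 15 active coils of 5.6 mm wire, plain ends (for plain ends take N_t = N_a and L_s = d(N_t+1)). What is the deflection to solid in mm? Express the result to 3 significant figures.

31.4 mm

N_t = 15; L_s = 5.6·16 = 89.6 mm
δ_solid = L₀ − L_s = 121 − 89.6 = 31.4 mm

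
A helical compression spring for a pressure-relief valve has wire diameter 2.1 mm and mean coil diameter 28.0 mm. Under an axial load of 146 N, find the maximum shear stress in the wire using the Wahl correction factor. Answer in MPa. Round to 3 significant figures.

1240 MPa

Spring index C = D/d = 28.0/2.1 = 13.3333
K_W = (4C−1)/(4C−4) + 0.615/C = 52.333/49.333 + 0.0461 = 1.1069
τ₀ = 8FD/(πd³) = 8·146·28.0/(π·2.1³) = 32704/29.094 = 1124.1 MPa
τ_max = K·τ₀ = 1.1069 × 1124.1 = 1244.3 MPa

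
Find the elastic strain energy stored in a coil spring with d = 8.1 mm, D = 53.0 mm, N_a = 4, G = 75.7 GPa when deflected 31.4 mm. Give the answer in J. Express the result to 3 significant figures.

33.7 J

k = Gd⁴/(8D³N_a) = (75.7×10³)(8.1⁴)/(8·53.0³·4) = 68.4 N/mm
U = ½kδ² = 0.5 × 68.4 × 31.4² = 33720 N·mm = 33.72 J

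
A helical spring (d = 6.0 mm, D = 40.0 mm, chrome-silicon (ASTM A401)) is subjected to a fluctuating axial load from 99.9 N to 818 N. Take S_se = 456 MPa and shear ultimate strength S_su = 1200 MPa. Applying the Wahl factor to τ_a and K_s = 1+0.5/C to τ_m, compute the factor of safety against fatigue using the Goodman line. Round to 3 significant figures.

1.54

C = D/d = 40.0/6.0 = 6.6667; K_W = (4C−1)/(4C−4)+0.615/C = 1.2246; K_s = 1+0.5/C = 1.0750
F_a = (F_max−F_min)/2 = 359.05 N; F_m = (F_max+F_min)/2 = 458.95 N
τ_a = K_W·8F_aD/(πd³) = 1.2246 × 169.32 = 207.35 MPa
τ_m = K_s·8F_mD/(πd³) = 1.0750 × 216.43 = 232.66 MPa
Goodman: 1/n_f = τ_a/S_se + τ_m/S_su = 207.35/456 + 232.66/1200 = 0.45471 + 0.19388 = 0.64859
n_f = 1/0.64859 = 1.542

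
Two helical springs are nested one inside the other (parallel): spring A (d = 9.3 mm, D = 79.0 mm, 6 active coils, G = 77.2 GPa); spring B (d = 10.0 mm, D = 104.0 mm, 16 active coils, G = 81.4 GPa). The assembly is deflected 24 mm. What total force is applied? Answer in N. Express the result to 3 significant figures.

k_A = Gd⁴/(8D³N_a) = (77.2×10³)(9.3⁴)/(8·79.0³·6) = 24.402 N/mm
k_B = Gd⁴/(8D³N_a) = (81.4×10³)(10.0⁴)/(8·104.0³·16) = 5.6535 N/mm
Parallel: k_eq = 24.402 + 5.6535 = 30.056 N/mm
F = k_eq·δ = 30.056·24 = 721.33 N

721 N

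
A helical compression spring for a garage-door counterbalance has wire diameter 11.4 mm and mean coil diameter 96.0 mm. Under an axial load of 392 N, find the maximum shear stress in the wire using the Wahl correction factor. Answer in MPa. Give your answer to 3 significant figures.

Spring index C = D/d = 96.0/11.4 = 8.4211
K_W = (4C−1)/(4C−4) + 0.615/C = 32.684/29.684 + 0.0730 = 1.1741
τ₀ = 8FD/(πd³) = 8·392·96.0/(π·11.4³) = 301056/4654.4 = 64.682 MPa
τ_max = K·τ₀ = 1.1741 × 64.682 = 75.943 MPa

75.9 MPa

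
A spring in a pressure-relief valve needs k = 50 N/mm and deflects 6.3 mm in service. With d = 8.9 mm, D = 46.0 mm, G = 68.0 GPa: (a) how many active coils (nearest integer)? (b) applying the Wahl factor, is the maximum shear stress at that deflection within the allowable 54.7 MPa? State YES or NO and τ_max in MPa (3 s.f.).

(a) 11 coils; (b) NO, τ_max = 67.7 MPa

N_a = Gd⁴/(8D³k) = (68.0×10³)(8.9⁴)/(8·46.0³·50) = 10.96 → N_a = 11
Actual rate k = Gd⁴/(8D³·11) = 49.81 N/mm
Working load F = kδ = 49.81·6.3 = 313.8 N
C = 46.0/8.9 = 5.1685; K_W = (4C−1)/(4C−4)+0.615/C = 1.2989
τ_max = K_W·8FD/(πd³) = 1.2989·52.141 = 67.727 MPa
τ_max > 54.7 MPa → exceeds allowable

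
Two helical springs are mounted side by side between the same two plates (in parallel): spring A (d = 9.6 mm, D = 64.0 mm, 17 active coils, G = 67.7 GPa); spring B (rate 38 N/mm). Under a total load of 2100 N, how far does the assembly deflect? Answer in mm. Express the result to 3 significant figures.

k_A = Gd⁴/(8D³N_a) = (67.7×10³)(9.6⁴)/(8·64.0³·17) = 16.129 N/mm
Parallel: k_eq = 16.129 + 38 = 54.129 N/mm
δ = F/k_eq = 2100/54.129 = 38.797 mm

38.8 mm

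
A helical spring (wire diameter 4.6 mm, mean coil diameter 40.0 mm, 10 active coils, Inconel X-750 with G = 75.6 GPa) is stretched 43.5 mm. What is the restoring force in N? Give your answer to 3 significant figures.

k = Gd⁴/(8D³N_a) = (75.6×10³)(4.6⁴)/(8·40.0³·10) = 6.6112 N/mm
F = k·δ = 6.6112 × 43.5 = 287.59 N

288 N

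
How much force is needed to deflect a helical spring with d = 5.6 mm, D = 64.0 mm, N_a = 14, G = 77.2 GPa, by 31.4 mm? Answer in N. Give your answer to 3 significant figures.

81.2 N

k = Gd⁴/(8D³N_a) = (77.2×10³)(5.6⁴)/(8·64.0³·14) = 2.5859 N/mm
F = k·δ = 2.5859 × 31.4 = 81.197 N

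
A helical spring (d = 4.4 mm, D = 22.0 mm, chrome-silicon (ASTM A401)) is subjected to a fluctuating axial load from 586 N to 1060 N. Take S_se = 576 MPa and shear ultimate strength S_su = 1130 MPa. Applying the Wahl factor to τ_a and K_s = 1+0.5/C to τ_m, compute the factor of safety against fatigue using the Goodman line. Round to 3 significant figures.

C = D/d = 22.0/4.4 = 5.0000; K_W = (4C−1)/(4C−4)+0.615/C = 1.3105; K_s = 1+0.5/C = 1.1000
F_a = (F_max−F_min)/2 = 237 N; F_m = (F_max+F_min)/2 = 823 N
τ_a = K_W·8F_aD/(πd³) = 1.3105 × 155.87 = 204.26 MPa
τ_m = K_s·8F_mD/(πd³) = 1.1000 × 541.26 = 595.38 MPa
Goodman: 1/n_f = τ_a/S_se + τ_m/S_su = 204.26/576 + 595.38/1130 = 0.35462 + 0.52689 = 0.88151
n_f = 1/0.88151 = 1.134

1.13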